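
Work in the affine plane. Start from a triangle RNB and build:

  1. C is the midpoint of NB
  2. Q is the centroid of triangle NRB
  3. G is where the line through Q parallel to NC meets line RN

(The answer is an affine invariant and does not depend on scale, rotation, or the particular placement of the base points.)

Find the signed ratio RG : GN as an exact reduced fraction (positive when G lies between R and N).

RG:GN = 2

Work in coordinates with R = (0, 0), N = (1, 0), B = (0, 1).
1. C is the midpoint of NB ⇒ C = (1/2, 1/2)
2. Q is the centroid of triangle NRB ⇒ Q = (1/3, 1/3)
3. G is where the line through Q parallel to NC meets line RN ⇒ G = (2/3, 0)
G = R + t·(N−R) with t = 2/3, so RG:GN = t:(1−t) = 2/3:1/3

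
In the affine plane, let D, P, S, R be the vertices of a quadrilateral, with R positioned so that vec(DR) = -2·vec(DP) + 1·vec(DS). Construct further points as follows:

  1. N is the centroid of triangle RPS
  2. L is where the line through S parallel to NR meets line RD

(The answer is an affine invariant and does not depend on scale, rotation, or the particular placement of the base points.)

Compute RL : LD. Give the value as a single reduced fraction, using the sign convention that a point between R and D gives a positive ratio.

Assign D = (0, 0), P = (1, 0), S = (0, 1), R = (-2, 1) — the answer is frame-independent, so this choice is without loss of generality.
1. N is the centroid of triangle RPS ⇒ N = (-1/3, 2/3)
2. L is where the line through S parallel to NR meets line RD ⇒ L = (-10/3, 5/3)
L = R + t·(D−R) with t = -2/3, so RL:LD = t:(1−t) = -2/3:5/3

RL:LD = -2/5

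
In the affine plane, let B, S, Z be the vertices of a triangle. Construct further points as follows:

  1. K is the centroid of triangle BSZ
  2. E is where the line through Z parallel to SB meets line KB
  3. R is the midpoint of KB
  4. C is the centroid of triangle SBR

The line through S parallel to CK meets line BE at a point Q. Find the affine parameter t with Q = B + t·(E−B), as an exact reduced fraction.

t = 5/6

Choose coordinates B = (0, 0), S = (1, 0), Z = (0, 1).
1. K is the centroid of triangle BSZ ⇒ K = (1/3, 1/3)
2. E is where the line through Z parallel to SB meets line KB ⇒ E = (1, 1)
3. R is the midpoint of KB ⇒ R = (1/6, 1/6)
4. C is the centroid of triangle SBR ⇒ C = (7/18, 1/18)
through S parallel to CK: direction (-1/18, 5/18); meets BE at Q = (5/6, 5/6)
Q = B + t·(E−B) with t = 5/6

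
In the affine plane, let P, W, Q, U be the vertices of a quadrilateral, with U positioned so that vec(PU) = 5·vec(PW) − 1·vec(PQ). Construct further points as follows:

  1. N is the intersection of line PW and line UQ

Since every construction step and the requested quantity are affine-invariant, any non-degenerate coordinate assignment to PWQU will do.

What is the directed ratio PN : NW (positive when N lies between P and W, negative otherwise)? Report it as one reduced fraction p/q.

Assign P = (0, 0), W = (1, 0), Q = (0, 1), U = (5, -1) — the answer is frame-independent, so this choice is without loss of generality.
1. N is the intersection of line PW and line UQ ⇒ N = (5/2, 0)
N = P + t·(W−P) with t = 5/2, so PN:NW = t:(1−t) = 5/2:-3/2

PN:NW = -5/3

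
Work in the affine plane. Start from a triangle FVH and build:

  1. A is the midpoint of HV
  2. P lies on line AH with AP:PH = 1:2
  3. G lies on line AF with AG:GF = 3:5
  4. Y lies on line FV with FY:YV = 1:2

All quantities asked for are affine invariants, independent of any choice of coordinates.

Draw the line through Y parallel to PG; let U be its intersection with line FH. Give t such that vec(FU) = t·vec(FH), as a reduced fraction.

t = -17/3

Set F = (0, 0), V = (1, 0), H = (0, 1); any affine frame gives the same invariant.
1. A is the midpoint of HV ⇒ A = (1/2, 1/2)
2. P lies on line AH with AP:PH = 1:2 ⇒ P = (1/3, 2/3)
3. G lies on line AF with AG:GF = 3:5 ⇒ G = (5/16, 5/16)
4. Y lies on line FV with FY:YV = 1:2 ⇒ Y = (1/3, 0)
through Y parallel to PG: direction (-1/48, -17/48); meets FH at U = (0, -17/3)
U = F + t·(H−F) with t = -17/3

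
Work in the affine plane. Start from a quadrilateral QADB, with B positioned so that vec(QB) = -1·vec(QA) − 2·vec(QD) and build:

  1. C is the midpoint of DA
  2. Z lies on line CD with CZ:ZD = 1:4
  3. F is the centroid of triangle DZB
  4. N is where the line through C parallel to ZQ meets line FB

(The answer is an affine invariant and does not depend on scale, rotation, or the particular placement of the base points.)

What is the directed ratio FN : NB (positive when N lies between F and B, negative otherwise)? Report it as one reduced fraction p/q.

FN:NB = 5/3

Assign Q = (0, 0), A = (1, 0), D = (0, 1), B = (-1, -2) — the answer is frame-independent, so this choice is without loss of generality.
1. C is the midpoint of DA ⇒ C = (1/2, 1/2)
2. Z lies on line CD with CZ:ZD = 1:4 ⇒ Z = (2/5, 3/5)
3. F is the centroid of triangle DZB ⇒ F = (-1/5, -2/15)
4. N is where the line through C parallel to ZQ meets line FB ⇒ N = (-7/10, -13/10)
N = F + t·(B−F) with t = 5/8, so FN:NB = t:(1−t) = 5/8:3/8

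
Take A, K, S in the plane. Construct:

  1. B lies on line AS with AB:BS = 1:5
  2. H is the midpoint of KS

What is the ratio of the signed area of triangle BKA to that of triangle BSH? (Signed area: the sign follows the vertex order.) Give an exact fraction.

Set A = (0, 0), K = (1, 0), S = (0, 1); any affine frame gives the same invariant.
1. B lies on line AS with AB:BS = 1:5 ⇒ B = (0, 1/6)
2. H is the midpoint of KS ⇒ H = (1/2, 1/2)
2·[BKA] = -1/6, 2·[BSH] = -5/12
[BKA]:[BSH] = -1/6:-5/12 = 2/5

[BKA]:[BSH] = 2/5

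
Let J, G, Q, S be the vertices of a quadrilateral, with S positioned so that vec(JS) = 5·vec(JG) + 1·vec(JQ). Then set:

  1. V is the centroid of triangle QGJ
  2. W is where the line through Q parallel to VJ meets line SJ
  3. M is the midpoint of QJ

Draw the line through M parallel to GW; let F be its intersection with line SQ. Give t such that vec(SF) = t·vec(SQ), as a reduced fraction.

t = 1/10

Choose coordinates J = (0, 0), G = (1, 0), Q = (0, 1), S = (5, 1).
1. V is the centroid of triangle QGJ ⇒ V = (1/3, 1/3)
2. W is where the line through Q parallel to VJ meets line SJ ⇒ W = (-5/4, -1/4)
3. M is the midpoint of QJ ⇒ M = (0, 1/2)
through M parallel to GW: direction (-9/4, -1/4); meets SQ at F = (9/2, 1)
F = S + t·(Q−S) with t = 1/10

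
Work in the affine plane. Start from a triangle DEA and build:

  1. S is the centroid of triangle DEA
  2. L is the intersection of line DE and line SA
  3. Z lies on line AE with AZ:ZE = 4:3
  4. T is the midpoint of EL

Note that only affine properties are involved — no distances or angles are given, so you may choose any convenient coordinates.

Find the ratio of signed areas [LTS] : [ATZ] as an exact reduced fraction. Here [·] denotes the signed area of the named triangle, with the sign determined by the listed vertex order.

[LTS]:[ATZ] = 7/12

Choose coordinates D = (0, 0), E = (1, 0), A = (0, 1).
1. S is the centroid of triangle DEA ⇒ S = (1/3, 1/3)
2. L is the intersection of line DE and line SA ⇒ L = (1/2, 0)
3. Z lies on line AE with AZ:ZE = 4:3 ⇒ Z = (4/7, 3/7)
4. T is the midpoint of EL ⇒ T = (3/4, 0)
2·[LTS] = 1/12, 2·[ATZ] = 1/7
[LTS]:[ATZ] = 1/12:1/7 = 7/12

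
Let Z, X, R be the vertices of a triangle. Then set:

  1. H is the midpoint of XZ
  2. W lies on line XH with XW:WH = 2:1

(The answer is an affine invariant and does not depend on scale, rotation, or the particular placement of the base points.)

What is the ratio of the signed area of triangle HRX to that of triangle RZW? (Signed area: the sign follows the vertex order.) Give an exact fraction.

Choose coordinates Z = (0, 0), X = (1, 0), R = (0, 1).
1. H is the midpoint of XZ ⇒ H = (1/2, 0)
2. W lies on line XH with XW:WH = 2:1 ⇒ W = (2/3, 0)
2·[HRX] = -1/2, 2·[RZW] = 2/3
[HRX]:[RZW] = -1/2:2/3 = -3/4

[HRX]:[RZW] = -3/4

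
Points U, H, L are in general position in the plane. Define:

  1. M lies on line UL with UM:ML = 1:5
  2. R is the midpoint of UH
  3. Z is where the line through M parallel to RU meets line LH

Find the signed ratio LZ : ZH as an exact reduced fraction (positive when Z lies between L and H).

LZ:ZH = 5

Work in coordinates with U = (0, 0), H = (1, 0), L = (0, 1).
1. M lies on line UL with UM:ML = 1:5 ⇒ M = (0, 1/6)
2. R is the midpoint of UH ⇒ R = (1/2, 0)
3. Z is where the line through M parallel to RU meets line LH ⇒ Z = (5/6, 1/6)
Z = L + t·(H−L) with t = 5/6, so LZ:ZH = t:(1−t) = 5/6:1/6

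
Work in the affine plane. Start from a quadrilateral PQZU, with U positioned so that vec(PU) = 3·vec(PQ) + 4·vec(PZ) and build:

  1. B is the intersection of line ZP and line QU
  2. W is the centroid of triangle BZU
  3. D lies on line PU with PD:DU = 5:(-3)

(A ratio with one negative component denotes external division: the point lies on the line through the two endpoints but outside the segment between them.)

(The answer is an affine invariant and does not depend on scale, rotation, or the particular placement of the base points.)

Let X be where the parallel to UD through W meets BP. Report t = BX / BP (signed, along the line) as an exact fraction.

Work in coordinates with P = (0, 0), Q = (1, 0), Z = (0, 1), U = (3, 4).
1. B is the intersection of line ZP and line QU ⇒ B = (0, -2)
2. W is the centroid of triangle BZU ⇒ W = (1, 1)
3. D lies on line PU with PD:DU = 5:(-3) ⇒ D = (15/2, 10)
through W parallel to UD: direction (9/2, 6); meets BP at X = (0, -1/3)
X = B + t·(P−B) with t = 5/6

t = 5/6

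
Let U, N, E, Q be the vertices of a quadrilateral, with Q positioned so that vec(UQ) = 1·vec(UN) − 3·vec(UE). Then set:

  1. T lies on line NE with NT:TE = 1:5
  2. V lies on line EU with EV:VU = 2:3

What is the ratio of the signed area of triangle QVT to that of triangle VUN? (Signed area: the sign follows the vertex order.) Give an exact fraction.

[QVT]:[VUN] = -77/18

Assign U = (0, 0), N = (1, 0), E = (0, 1), Q = (1, -3) — the answer is frame-independent, so this choice is without loss of generality.
1. T lies on line NE with NT:TE = 1:5 ⇒ T = (5/6, 1/6)
2. V lies on line EU with EV:VU = 2:3 ⇒ V = (0, 3/5)
2·[QVT] = -77/30, 2·[VUN] = 3/5
[QVT]:[VUN] = -77/30:3/5 = -77/18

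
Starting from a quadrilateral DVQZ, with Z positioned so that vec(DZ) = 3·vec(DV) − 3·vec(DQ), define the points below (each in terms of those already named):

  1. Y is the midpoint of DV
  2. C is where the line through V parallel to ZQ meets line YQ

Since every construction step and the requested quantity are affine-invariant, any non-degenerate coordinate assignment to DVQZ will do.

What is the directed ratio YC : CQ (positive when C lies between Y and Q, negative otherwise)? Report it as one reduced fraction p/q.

YC:CQ = -2

Assign D = (0, 0), V = (1, 0), Q = (0, 1), Z = (3, -3) — the answer is frame-independent, so this choice is without loss of generality.
1. Y is the midpoint of DV ⇒ Y = (1/2, 0)
2. C is where the line through V parallel to ZQ meets line YQ ⇒ C = (-1/2, 2)
C = Y + t·(Q−Y) with t = 2, so YC:CQ = t:(1−t) = 2:-1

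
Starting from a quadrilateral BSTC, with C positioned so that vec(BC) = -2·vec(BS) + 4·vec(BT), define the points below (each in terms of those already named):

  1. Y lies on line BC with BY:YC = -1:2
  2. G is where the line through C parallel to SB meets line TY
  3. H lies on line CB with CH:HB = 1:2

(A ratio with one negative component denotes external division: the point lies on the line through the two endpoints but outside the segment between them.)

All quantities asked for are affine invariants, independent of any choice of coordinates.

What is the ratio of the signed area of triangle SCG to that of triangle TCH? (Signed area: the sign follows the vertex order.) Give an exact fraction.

[SCG]:[TCH] = -24/5

Assign B = (0, 0), S = (1, 0), T = (0, 1), C = (-2, 4) — the answer is frame-independent, so this choice is without loss of generality.
1. Y lies on line BC with BY:YC = -1:2 ⇒ Y = (2, -4)
2. G is where the line through C parallel to SB meets line TY ⇒ G = (-6/5, 4)
3. H lies on line CB with CH:HB = 1:2 ⇒ H = (-4/3, 8/3)
2·[SCG] = -16/5, 2·[TCH] = 2/3
[SCG]:[TCH] = -16/5:2/3 = -24/5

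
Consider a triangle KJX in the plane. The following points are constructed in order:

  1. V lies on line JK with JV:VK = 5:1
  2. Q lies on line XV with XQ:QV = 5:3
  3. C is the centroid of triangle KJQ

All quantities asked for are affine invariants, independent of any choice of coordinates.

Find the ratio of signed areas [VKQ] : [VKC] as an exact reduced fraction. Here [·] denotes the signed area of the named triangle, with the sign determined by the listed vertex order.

[VKQ]:[VKC] = 3

Work in coordinates with K = (0, 0), J = (1, 0), X = (0, 1).
1. V lies on line JK with JV:VK = 5:1 ⇒ V = (1/6, 0)
2. Q lies on line XV with XQ:QV = 5:3 ⇒ Q = (5/48, 3/8)
3. C is the centroid of triangle KJQ ⇒ C = (53/144, 1/8)
2·[VKQ] = -1/16, 2·[VKC] = -1/48
[VKQ]:[VKC] = -1/16:-1/48 = 3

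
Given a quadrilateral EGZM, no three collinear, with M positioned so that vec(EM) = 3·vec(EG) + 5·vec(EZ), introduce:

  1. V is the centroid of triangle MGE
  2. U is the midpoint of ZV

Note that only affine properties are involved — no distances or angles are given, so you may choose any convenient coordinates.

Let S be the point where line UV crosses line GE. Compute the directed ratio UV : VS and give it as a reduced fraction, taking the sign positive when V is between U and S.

UV:VS = -1/5

Set E = (0, 0), G = (1, 0), Z = (0, 1), M = (3, 5); any affine frame gives the same invariant.
1. V is the centroid of triangle MGE ⇒ V = (4/3, 5/3)
2. U is the midpoint of ZV ⇒ U = (2/3, 4/3)
line UV meets GE at S = (-2, 0)
V = U + t·(S−U) with t = -1/4, so UV:VS = -1/4:5/4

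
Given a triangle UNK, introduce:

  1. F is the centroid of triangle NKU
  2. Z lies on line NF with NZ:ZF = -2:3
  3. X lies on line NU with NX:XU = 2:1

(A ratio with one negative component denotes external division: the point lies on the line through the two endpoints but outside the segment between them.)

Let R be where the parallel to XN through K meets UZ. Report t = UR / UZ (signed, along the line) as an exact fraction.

t = -3/2

Set U = (0, 0), N = (1, 0), K = (0, 1); any affine frame gives the same invariant.
1. F is the centroid of triangle NKU ⇒ F = (1/3, 1/3)
2. Z lies on line NF with NZ:ZF = -2:3 ⇒ Z = (7/3, -2/3)
3. X lies on line NU with NX:XU = 2:1 ⇒ X = (1/3, 0)
through K parallel to XN: direction (2/3, 0); meets UZ at R = (-7/2, 1)
R = U + t·(Z−U) with t = -3/2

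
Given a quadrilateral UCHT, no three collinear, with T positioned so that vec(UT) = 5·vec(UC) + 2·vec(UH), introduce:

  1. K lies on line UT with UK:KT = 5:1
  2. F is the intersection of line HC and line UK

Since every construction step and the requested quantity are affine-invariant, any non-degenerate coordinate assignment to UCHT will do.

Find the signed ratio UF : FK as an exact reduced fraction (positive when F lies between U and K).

Set U = (0, 0), C = (1, 0), H = (0, 1), T = (5, 2); any affine frame gives the same invariant.
1. K lies on line UT with UK:KT = 5:1 ⇒ K = (25/6, 5/3)
2. F is the intersection of line HC and line UK ⇒ F = (5/7, 2/7)
F = U + t·(K−U) with t = 6/35, so UF:FK = t:(1−t) = 6/35:29/35

UF:FK = 6/29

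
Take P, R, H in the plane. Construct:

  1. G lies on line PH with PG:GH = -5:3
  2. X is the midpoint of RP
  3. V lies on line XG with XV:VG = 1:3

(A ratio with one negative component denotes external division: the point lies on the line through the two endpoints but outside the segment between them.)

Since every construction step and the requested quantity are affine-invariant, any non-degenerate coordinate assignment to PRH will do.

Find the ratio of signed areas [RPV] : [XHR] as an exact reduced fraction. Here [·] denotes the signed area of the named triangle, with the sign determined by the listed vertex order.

Assign P = (0, 0), R = (1, 0), H = (0, 1) — the answer is frame-independent, so this choice is without loss of generality.
1. G lies on line PH with PG:GH = -5:3 ⇒ G = (0, 5/2)
2. X is the midpoint of RP ⇒ X = (1/2, 0)
3. V lies on line XG with XV:VG = 1:3 ⇒ V = (3/8, 5/8)
2·[RPV] = -5/8, 2·[XHR] = -1/2
[RPV]:[XHR] = -5/8:-1/2 = 5/4

[RPV]:[XHR] = 5/4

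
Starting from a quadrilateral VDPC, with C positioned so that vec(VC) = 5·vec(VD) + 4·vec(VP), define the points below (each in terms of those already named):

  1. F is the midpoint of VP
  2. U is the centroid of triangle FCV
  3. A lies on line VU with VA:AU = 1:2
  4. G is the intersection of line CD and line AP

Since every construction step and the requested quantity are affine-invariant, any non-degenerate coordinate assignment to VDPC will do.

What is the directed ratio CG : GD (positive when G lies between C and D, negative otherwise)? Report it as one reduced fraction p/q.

Work in coordinates with V = (0, 0), D = (1, 0), P = (0, 1), C = (5, 4).
1. F is the midpoint of VP ⇒ F = (0, 1/2)
2. U is the centroid of triangle FCV ⇒ U = (5/3, 3/2)
3. A lies on line VU with VA:AU = 1:2 ⇒ A = (5/9, 1/2)
4. G is the intersection of line CD and line AP ⇒ G = (20/19, 1/19)
G = C + t·(D−C) with t = 75/76, so CG:GD = t:(1−t) = 75/76:1/76

CG:GD = 75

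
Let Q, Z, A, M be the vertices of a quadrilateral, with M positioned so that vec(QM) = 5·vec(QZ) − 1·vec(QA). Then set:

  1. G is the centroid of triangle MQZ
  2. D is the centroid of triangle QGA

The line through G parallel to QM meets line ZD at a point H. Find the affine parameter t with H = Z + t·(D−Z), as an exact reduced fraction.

Work in coordinates with Q = (0, 0), Z = (1, 0), A = (0, 1), M = (5, -1).
1. G is the centroid of triangle MQZ ⇒ G = (2, -1/3)
2. D is the centroid of triangle QGA ⇒ D = (2/3, 2/9)
through G parallel to QM: direction (5, -1); meets ZD at H = (9/7, -4/21)
H = Z + t·(D−Z) with t = -6/7

t = -6/7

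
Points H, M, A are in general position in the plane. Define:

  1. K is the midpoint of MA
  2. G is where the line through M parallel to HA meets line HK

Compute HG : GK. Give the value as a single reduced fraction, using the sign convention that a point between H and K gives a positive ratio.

Work in coordinates with H = (0, 0), M = (1, 0), A = (0, 1).
1. K is the midpoint of MA ⇒ K = (1/2, 1/2)
2. G is where the line through M parallel to HA meets line HK ⇒ G = (1, 1)
G = H + t·(K−H) with t = 2, so HG:GK = t:(1−t) = 2:-1

HG:GK = -2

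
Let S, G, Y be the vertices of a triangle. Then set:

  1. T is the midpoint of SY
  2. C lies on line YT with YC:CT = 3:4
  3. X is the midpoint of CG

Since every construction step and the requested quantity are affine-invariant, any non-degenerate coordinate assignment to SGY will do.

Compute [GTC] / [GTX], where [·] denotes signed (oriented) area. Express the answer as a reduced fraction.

Choose coordinates S = (0, 0), G = (1, 0), Y = (0, 1).
1. T is the midpoint of SY ⇒ T = (0, 1/2)
2. C lies on line YT with YC:CT = 3:4 ⇒ C = (0, 11/14)
3. X is the midpoint of CG ⇒ X = (1/2, 11/28)
2·[GTC] = -2/7, 2·[GTX] = -1/7
[GTC]:[GTX] = -2/7:-1/7 = 2

[GTC]:[GTX] = 2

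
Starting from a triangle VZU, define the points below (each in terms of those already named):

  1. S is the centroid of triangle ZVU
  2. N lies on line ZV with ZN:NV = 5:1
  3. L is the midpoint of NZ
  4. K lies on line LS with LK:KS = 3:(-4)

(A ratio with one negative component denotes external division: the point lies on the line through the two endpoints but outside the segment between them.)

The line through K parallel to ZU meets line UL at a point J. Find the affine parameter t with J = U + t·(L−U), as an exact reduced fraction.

Assign V = (0, 0), Z = (1, 0), U = (0, 1) — the answer is frame-independent, so this choice is without loss of generality.
1. S is the centroid of triangle ZVU ⇒ S = (1/3, 1/3)
2. N lies on line ZV with ZN:NV = 5:1 ⇒ N = (1/6, 0)
3. L is the midpoint of NZ ⇒ L = (7/12, 0)
4. K lies on line LS with LK:KS = 3:(-4) ⇒ K = (4/3, -1)
through K parallel to ZU: direction (-1, 1); meets UL at J = (14/15, -3/5)
J = U + t·(L−U) with t = 8/5

t = 8/5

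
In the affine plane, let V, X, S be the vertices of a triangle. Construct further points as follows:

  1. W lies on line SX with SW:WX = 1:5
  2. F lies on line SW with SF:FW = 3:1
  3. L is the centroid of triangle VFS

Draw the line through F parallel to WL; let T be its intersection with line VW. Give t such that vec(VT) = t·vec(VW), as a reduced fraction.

Set V = (0, 0), X = (1, 0), S = (0, 1); any affine frame gives the same invariant.
1. W lies on line SX with SW:WX = 1:5 ⇒ W = (1/6, 5/6)
2. F lies on line SW with SF:FW = 3:1 ⇒ F = (1/8, 7/8)
3. L is the centroid of triangle VFS ⇒ L = (1/24, 5/8)
through F parallel to WL: direction (-1/8, -5/24); meets VW at T = (1/5, 1)
T = V + t·(W−V) with t = 6/5

t = 6/5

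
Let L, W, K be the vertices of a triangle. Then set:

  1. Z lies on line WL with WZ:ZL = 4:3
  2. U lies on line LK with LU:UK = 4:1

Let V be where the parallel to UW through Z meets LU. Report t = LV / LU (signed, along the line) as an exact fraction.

Choose coordinates L = (0, 0), W = (1, 0), K = (0, 1).
1. Z lies on line WL with WZ:ZL = 4:3 ⇒ Z = (3/7, 0)
2. U lies on line LK with LU:UK = 4:1 ⇒ U = (0, 4/5)
through Z parallel to UW: direction (1, -4/5); meets LU at V = (0, 12/35)
V = L + t·(U−L) with t = 3/7

t = 3/7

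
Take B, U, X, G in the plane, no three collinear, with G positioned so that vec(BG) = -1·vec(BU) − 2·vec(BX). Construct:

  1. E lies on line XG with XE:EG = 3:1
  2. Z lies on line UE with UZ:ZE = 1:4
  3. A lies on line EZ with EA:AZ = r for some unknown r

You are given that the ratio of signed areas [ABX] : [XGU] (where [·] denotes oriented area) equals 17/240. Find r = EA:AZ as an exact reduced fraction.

Work in coordinates with B = (0, 0), U = (1, 0), X = (0, 1), G = (-1, -2).
1. E lies on line XG with XE:EG = 3:1 ⇒ E = (-3/4, -5/4)
2. Z lies on line UE with UZ:ZE = 1:4 ⇒ Z = (13/20, -1/4)
3. With EA:AZ = r, write λ = r/(r+1) so A = E + λ·(Z−E); A is affine-linear in λ
Every point depending on A is an affine combination of A and λ-independent points, so each such coordinate is linear in λ; the λ² term in each signed area is a multiple of (Z−E)×(Z−E) = 0, so 2·[ABX] and 2·[XGU] are each linear in λ. Evaluating at λ=0 and λ=1:
  2·[ABX] = -7/5·λ + 3/4,   2·[XGU] = 4
So [ABX]:[XGU] = (-7/5·λ + 3/4) / (4). Setting this equal to 17/240:
  -7/5·λ + 3/4 = 17/240·(4)  ⇒  λ = 1/3
Then r = λ/(1−λ) = (1/3)/(2/3) = 1/2. Check: with r = 1/2, A = (-17/60, -11/12) and [ABX]:[XGU] = 17/240 as required.

r = 1/2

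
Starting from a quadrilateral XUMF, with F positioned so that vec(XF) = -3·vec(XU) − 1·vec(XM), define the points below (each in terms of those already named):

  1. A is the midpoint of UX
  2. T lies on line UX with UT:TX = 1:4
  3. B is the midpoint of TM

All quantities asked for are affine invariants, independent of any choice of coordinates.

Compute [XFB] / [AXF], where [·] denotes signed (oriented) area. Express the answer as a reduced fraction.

Choose coordinates X = (0, 0), U = (1, 0), M = (0, 1), F = (-3, -1).
1. A is the midpoint of UX ⇒ A = (1/2, 0)
2. T lies on line UX with UT:TX = 1:4 ⇒ T = (4/5, 0)
3. B is the midpoint of TM ⇒ B = (2/5, 1/2)
2·[XFB] = -11/10, 2·[AXF] = 1/2
[XFB]:[AXF] = -11/10:1/2 = -11/5

[XFB]:[AXF] = -11/5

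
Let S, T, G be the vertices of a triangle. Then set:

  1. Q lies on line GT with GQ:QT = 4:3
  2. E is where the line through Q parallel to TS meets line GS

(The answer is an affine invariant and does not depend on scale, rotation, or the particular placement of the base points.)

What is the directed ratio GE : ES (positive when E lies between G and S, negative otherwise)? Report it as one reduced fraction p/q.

GE:ES = 4/3

Assign S = (0, 0), T = (1, 0), G = (0, 1) — the answer is frame-independent, so this choice is without loss of generality.
1. Q lies on line GT with GQ:QT = 4:3 ⇒ Q = (4/7, 3/7)
2. E is where the line through Q parallel to TS meets line GS ⇒ E = (0, 3/7)
E = G + t·(S−G) with t = 4/7, so GE:ES = t:(1−t) = 4/7:3/7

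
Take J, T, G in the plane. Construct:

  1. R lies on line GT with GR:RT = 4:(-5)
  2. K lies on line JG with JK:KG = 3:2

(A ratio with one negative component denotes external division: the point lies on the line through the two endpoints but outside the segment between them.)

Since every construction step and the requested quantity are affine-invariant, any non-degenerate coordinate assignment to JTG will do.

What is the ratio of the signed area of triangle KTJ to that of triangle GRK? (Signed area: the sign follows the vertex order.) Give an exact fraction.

Work in coordinates with J = (0, 0), T = (1, 0), G = (0, 1).
1. R lies on line GT with GR:RT = 4:(-5) ⇒ R = (-4, 5)
2. K lies on line JG with JK:KG = 3:2 ⇒ K = (0, 3/5)
2·[KTJ] = -3/5, 2·[GRK] = 8/5
[KTJ]:[GRK] = -3/5:8/5 = -3/8

[KTJ]:[GRK] = -3/8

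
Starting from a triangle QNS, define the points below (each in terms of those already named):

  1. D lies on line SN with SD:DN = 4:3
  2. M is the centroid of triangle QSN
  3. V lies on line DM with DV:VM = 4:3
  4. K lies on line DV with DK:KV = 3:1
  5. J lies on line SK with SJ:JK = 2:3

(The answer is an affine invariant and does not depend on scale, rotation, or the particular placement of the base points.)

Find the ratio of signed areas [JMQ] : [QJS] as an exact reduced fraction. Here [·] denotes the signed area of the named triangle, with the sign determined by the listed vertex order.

Assign Q = (0, 0), N = (1, 0), S = (0, 1) — the answer is frame-independent, so this choice is without loss of generality.
1. D lies on line SN with SD:DN = 4:3 ⇒ D = (4/7, 3/7)
2. M is the centroid of triangle QSN ⇒ M = (1/3, 1/3)
3. V lies on line DM with DV:VM = 4:3 ⇒ V = (64/147, 55/147)
4. K lies on line DV with DK:KV = 3:1 ⇒ K = (23/49, 19/49)
5. J lies on line SK with SJ:JK = 2:3 ⇒ J = (46/245, 37/49)
2·[JMQ] = -139/735, 2·[QJS] = 46/245
[JMQ]:[QJS] = -139/735:46/245 = -139/138

[JMQ]:[QJS] = -139/138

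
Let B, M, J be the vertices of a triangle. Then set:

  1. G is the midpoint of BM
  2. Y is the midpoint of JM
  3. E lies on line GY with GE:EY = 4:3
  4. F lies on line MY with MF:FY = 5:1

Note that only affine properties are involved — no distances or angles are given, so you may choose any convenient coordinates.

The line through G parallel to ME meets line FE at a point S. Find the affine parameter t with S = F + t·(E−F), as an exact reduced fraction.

Work in coordinates with B = (0, 0), M = (1, 0), J = (0, 1).
1. G is the midpoint of BM ⇒ G = (1/2, 0)
2. Y is the midpoint of JM ⇒ Y = (1/2, 1/2)
3. E lies on line GY with GE:EY = 4:3 ⇒ E = (1/2, 2/7)
4. F lies on line MY with MF:FY = 5:1 ⇒ F = (7/12, 5/12)
through G parallel to ME: direction (-1/2, 2/7); meets FE at S = (11/30, 8/105)
S = F + t·(E−F) with t = 13/5

t = 13/5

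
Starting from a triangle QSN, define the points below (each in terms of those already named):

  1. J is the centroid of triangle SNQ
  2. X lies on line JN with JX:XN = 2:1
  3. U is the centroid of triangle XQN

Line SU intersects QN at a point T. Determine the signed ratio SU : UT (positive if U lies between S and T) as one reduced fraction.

Assign Q = (0, 0), S = (1, 0), N = (0, 1) — the answer is frame-independent, so this choice is without loss of generality.
1. J is the centroid of triangle SNQ ⇒ J = (1/3, 1/3)
2. X lies on line JN with JX:XN = 2:1 ⇒ X = (1/9, 7/9)
3. U is the centroid of triangle XQN ⇒ U = (1/27, 16/27)
line SU meets QN at T = (0, 8/13)
U = S + t·(T−S) with t = 26/27, so SU:UT = 26/27:1/27

SU:UT = 26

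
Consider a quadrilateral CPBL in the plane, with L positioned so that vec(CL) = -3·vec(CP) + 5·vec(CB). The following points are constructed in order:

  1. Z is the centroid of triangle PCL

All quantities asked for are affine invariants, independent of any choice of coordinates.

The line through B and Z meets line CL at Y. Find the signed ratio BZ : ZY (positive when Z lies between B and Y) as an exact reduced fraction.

BZ:ZY = 4/5

Choose coordinates C = (0, 0), P = (1, 0), B = (0, 1), L = (-3, 5).
1. Z is the centroid of triangle PCL ⇒ Z = (-2/3, 5/3)
line BZ meets CL at Y = (-3/2, 5/2)
Z = B + t·(Y−B) with t = 4/9, so BZ:ZY = 4/9:5/9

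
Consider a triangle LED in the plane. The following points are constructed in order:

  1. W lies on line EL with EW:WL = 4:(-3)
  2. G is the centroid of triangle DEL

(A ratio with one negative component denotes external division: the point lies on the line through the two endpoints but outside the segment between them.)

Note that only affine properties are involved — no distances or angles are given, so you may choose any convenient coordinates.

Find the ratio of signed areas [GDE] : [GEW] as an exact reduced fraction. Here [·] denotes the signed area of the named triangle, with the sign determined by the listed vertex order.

Set L = (0, 0), E = (1, 0), D = (0, 1); any affine frame gives the same invariant.
1. W lies on line EL with EW:WL = 4:(-3) ⇒ W = (-3, 0)
2. G is the centroid of triangle DEL ⇒ G = (1/3, 1/3)
2·[GDE] = -1/3, 2·[GEW] = -4/3
[GDE]:[GEW] = -1/3:-4/3 = 1/4

[GDE]:[GEW] = 1/4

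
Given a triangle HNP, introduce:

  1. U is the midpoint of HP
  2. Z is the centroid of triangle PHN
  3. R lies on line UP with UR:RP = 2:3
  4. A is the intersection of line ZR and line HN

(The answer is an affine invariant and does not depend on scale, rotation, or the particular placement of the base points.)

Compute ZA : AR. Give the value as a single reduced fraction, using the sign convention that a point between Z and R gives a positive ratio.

Assign H = (0, 0), N = (1, 0), P = (0, 1) — the answer is frame-independent, so this choice is without loss of generality.
1. U is the midpoint of HP ⇒ U = (0, 1/2)
2. Z is the centroid of triangle PHN ⇒ Z = (1/3, 1/3)
3. R lies on line UP with UR:RP = 2:3 ⇒ R = (0, 7/10)
4. A is the intersection of line ZR and line HN ⇒ A = (7/11, 0)
A = Z + t·(R−Z) with t = -10/11, so ZA:AR = t:(1−t) = -10/11:21/11

ZA:AR = -10/21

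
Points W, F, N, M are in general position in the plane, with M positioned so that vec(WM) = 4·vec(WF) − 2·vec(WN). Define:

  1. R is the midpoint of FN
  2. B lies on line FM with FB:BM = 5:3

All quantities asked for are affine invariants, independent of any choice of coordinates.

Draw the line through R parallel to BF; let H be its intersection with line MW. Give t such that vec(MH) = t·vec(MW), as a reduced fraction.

Choose coordinates W = (0, 0), F = (1, 0), N = (0, 1), M = (4, -2).
1. R is the midpoint of FN ⇒ R = (1/2, 1/2)
2. B lies on line FM with FB:BM = 5:3 ⇒ B = (23/8, -5/4)
through R parallel to BF: direction (-15/8, 5/4); meets MW at H = (5, -5/2)
H = M + t·(W−M) with t = -1/4

t = -1/4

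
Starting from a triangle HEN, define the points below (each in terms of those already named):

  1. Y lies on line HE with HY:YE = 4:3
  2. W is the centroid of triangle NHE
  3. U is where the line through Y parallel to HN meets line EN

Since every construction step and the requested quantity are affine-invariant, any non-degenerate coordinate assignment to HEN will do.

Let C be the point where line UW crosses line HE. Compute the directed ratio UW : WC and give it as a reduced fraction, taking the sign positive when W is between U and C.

UW:WC = 2/7

Work in coordinates with H = (0, 0), E = (1, 0), N = (0, 1).
1. Y lies on line HE with HY:YE = 4:3 ⇒ Y = (4/7, 0)
2. W is the centroid of triangle NHE ⇒ W = (1/3, 1/3)
3. U is where the line through Y parallel to HN meets line EN ⇒ U = (4/7, 3/7)
line UW meets HE at C = (-1/2, 0)
W = U + t·(C−U) with t = 2/9, so UW:WC = 2/9:7/9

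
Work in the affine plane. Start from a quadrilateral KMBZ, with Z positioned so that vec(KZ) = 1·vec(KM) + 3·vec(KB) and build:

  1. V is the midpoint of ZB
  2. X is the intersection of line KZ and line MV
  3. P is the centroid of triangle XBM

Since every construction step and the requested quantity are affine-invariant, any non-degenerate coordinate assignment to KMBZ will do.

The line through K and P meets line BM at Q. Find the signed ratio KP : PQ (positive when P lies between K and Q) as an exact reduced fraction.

Choose coordinates K = (0, 0), M = (1, 0), B = (0, 1), Z = (1, 3).
1. V is the midpoint of ZB ⇒ V = (1/2, 2)
2. X is the intersection of line KZ and line MV ⇒ X = (4/7, 12/7)
3. P is the centroid of triangle XBM ⇒ P = (11/21, 19/21)
line KP meets BM at Q = (11/30, 19/30)
P = K + t·(Q−K) with t = 10/7, so KP:PQ = 10/7:-3/7

KP:PQ = -10/3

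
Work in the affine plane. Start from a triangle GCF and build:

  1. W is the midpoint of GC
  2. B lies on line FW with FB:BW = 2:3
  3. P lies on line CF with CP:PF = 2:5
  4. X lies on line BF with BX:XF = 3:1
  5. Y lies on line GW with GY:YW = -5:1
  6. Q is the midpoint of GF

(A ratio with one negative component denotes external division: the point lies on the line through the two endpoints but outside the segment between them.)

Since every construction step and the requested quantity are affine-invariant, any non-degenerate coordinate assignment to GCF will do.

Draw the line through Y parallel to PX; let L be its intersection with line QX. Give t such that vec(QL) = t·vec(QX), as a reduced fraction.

t = 29/166

Set G = (0, 0), C = (1, 0), F = (0, 1); any affine frame gives the same invariant.
1. W is the midpoint of GC ⇒ W = (1/2, 0)
2. B lies on line FW with FB:BW = 2:3 ⇒ B = (1/5, 3/5)
3. P lies on line CF with CP:PF = 2:5 ⇒ P = (5/7, 2/7)
4. X lies on line BF with BX:XF = 3:1 ⇒ X = (1/20, 9/10)
5. Y lies on line GW with GY:YW = -5:1 ⇒ Y = (5/8, 0)
6. Q is the midpoint of GF ⇒ Q = (0, 1/2)
through Y parallel to PX: direction (-93/140, 43/70); meets QX at L = (29/3320, 473/830)
L = Q + t·(X−Q) with t = 29/166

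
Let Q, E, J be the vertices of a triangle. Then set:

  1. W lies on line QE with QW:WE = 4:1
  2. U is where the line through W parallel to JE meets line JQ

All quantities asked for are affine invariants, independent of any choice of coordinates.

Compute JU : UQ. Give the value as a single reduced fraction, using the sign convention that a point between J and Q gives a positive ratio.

Assign Q = (0, 0), E = (1, 0), J = (0, 1) — the answer is frame-independent, so this choice is without loss of generality.
1. W lies on line QE with QW:WE = 4:1 ⇒ W = (4/5, 0)
2. U is where the line through W parallel to JE meets line JQ ⇒ U = (0, 4/5)
U = J + t·(Q−J) with t = 1/5, so JU:UQ = t:(1−t) = 1/5:4/5

JU:UQ = 1/4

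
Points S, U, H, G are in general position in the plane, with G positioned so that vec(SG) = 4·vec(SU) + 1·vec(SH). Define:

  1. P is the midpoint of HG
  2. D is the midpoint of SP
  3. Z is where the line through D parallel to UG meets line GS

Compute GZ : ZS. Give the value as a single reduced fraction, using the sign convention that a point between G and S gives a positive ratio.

GZ:ZS = -3

Set S = (0, 0), U = (1, 0), H = (0, 1), G = (4, 1); any affine frame gives the same invariant.
1. P is the midpoint of HG ⇒ P = (2, 1)
2. D is the midpoint of SP ⇒ D = (1, 1/2)
3. Z is where the line through D parallel to UG meets line GS ⇒ Z = (-2, -1/2)
Z = G + t·(S−G) with t = 3/2, so GZ:ZS = t:(1−t) = 3/2:-1/2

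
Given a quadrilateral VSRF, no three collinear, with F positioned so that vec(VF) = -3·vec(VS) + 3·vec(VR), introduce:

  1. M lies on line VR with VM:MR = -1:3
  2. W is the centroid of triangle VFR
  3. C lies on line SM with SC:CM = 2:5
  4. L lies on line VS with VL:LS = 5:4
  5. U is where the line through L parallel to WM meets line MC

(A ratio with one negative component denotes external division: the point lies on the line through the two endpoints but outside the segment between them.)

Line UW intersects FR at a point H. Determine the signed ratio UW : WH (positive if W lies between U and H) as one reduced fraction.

UW:WH = 11/9

Assign V = (0, 0), S = (1, 0), R = (0, 1), F = (-3, 3) — the answer is frame-independent, so this choice is without loss of generality.
1. M lies on line VR with VM:MR = -1:3 ⇒ M = (0, -1/2)
2. W is the centroid of triangle VFR ⇒ W = (-1, 4/3)
3. C lies on line SM with SC:CM = 2:5 ⇒ C = (5/7, -1/7)
4. L lies on line VS with VL:LS = 5:4 ⇒ L = (5/9, 0)
5. U is where the line through L parallel to WM meets line MC ⇒ U = (41/63, -11/63)
line UW meets FR at H = (-181/77, 593/231)
W = U + t·(H−U) with t = 11/20, so UW:WH = 11/20:9/20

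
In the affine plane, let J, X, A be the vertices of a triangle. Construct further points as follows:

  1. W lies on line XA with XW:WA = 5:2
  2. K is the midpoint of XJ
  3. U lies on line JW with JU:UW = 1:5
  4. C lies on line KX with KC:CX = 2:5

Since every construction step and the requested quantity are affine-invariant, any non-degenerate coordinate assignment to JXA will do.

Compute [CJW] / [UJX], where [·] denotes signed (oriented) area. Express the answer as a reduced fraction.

Work in coordinates with J = (0, 0), X = (1, 0), A = (0, 1).
1. W lies on line XA with XW:WA = 5:2 ⇒ W = (2/7, 5/7)
2. K is the midpoint of XJ ⇒ K = (1/2, 0)
3. U lies on line JW with JU:UW = 1:5 ⇒ U = (1/21, 5/42)
4. C lies on line KX with KC:CX = 2:5 ⇒ C = (9/14, 0)
2·[CJW] = -45/98, 2·[UJX] = 5/42
[CJW]:[UJX] = -45/98:5/42 = -27/7

[CJW]:[UJX] = -27/7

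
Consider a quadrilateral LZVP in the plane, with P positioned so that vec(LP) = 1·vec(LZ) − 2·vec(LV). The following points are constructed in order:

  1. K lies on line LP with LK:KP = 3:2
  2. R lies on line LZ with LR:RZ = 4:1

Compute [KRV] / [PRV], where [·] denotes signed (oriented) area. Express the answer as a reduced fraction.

Set L = (0, 0), Z = (1, 0), V = (0, 1), P = (1, -2); any affine frame gives the same invariant.
1. K lies on line LP with LK:KP = 3:2 ⇒ K = (3/5, -6/5)
2. R lies on line LZ with LR:RZ = 4:1 ⇒ R = (4/5, 0)
2·[KRV] = 29/25, 2·[PRV] = 7/5
[KRV]:[PRV] = 29/25:7/5 = 29/35

[KRV]:[PRV] = 29/35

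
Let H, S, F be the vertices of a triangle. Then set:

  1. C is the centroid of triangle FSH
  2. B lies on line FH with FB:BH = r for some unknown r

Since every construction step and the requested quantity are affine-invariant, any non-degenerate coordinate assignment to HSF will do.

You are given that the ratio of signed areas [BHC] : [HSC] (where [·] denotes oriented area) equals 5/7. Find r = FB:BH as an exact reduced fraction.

r = 2/5

Work in coordinates with H = (0, 0), S = (1, 0), F = (0, 1).
1. C is the centroid of triangle FSH ⇒ C = (1/3, 1/3)
2. With FB:BH = r, write λ = r/(r+1) so B = F + λ·(H−F); B is affine-linear in λ
Every point depending on B is an affine combination of B and λ-independent points, so each such coordinate is linear in λ; the λ² term in each signed area is a multiple of (H−F)×(H−F) = 0, so 2·[BHC] and 2·[HSC] are each linear in λ. Evaluating at λ=0 and λ=1:
  2·[BHC] = -1/3·λ + 1/3,   2·[HSC] = 1/3
So [BHC]:[HSC] = (-1/3·λ + 1/3) / (1/3). Setting this equal to 5/7:
  -1/3·λ + 1/3 = 5/7·(1/3)  ⇒  λ = 2/7
Then r = λ/(1−λ) = (2/7)/(5/7) = 2/5. Check: with r = 2/5, B = (0, 5/7) and [BHC]:[HSC] = 5/7 as required.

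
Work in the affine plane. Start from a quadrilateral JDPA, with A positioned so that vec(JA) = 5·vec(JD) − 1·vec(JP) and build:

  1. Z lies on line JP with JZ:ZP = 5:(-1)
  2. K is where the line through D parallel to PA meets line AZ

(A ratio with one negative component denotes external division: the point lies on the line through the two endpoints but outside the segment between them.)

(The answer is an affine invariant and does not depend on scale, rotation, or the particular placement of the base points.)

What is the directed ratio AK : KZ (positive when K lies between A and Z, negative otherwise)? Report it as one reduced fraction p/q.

Work in coordinates with J = (0, 0), D = (1, 0), P = (0, 1), A = (5, -1).
1. Z lies on line JP with JZ:ZP = 5:(-1) ⇒ Z = (0, 5/4)
2. K is where the line through D parallel to PA meets line AZ ⇒ K = (17, -32/5)
K = A + t·(Z−A) with t = -12/5, so AK:KZ = t:(1−t) = -12/5:17/5

AK:KZ = -12/17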